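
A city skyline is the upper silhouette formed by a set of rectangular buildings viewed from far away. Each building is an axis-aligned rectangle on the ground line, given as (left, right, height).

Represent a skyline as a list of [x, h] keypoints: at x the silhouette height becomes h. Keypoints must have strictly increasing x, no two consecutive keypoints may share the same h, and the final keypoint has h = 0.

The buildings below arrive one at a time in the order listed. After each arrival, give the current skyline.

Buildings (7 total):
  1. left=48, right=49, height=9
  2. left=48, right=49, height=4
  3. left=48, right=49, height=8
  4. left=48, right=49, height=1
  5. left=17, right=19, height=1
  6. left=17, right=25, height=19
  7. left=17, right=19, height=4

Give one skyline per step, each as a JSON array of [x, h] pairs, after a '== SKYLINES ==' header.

== SKYLINES ==
[[48,9],[49,0]]
[[48,9],[49,0]]
[[48,9],[49,0]]
[[48,9],[49,0]]
[[17,1],[19,0],[48,9],[49,0]]
[[17,19],[25,0],[48,9],[49,0]]
[[17,19],[25,0],[48,9],[49,0]]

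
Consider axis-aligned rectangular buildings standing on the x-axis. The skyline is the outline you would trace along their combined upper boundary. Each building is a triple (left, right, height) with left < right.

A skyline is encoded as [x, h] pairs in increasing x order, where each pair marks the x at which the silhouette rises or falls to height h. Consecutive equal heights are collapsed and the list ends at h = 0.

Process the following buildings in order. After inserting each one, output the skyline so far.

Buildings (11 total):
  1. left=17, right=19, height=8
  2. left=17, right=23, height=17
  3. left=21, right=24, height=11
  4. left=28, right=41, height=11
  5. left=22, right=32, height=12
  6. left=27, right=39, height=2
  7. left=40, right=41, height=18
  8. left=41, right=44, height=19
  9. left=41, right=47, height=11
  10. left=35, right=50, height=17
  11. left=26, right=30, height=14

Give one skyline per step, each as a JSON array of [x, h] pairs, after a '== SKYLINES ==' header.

== SKYLINES ==
[[17,8],[19,0]]
[[17,17],[23,0]]
[[17,17],[23,11],[24,0]]
[[17,17],[23,11],[24,0],[28,11],[41,0]]
[[17,17],[23,12],[32,11],[41,0]]
[[17,17],[23,12],[32,11],[41,0]]
[[17,17],[23,12],[32,11],[40,18],[41,0]]
[[17,17],[23,12],[32,11],[40,18],[41,19],[44,0]]
[[17,17],[23,12],[32,11],[40,18],[41,19],[44,11],[47,0]]
[[17,17],[23,12],[32,11],[35,17],[40,18],[41,19],[44,17],[50,0]]
[[17,17],[23,12],[26,14],[30,12],[32,11],[35,17],[40,18],[41,19],[44,17],[50,0]]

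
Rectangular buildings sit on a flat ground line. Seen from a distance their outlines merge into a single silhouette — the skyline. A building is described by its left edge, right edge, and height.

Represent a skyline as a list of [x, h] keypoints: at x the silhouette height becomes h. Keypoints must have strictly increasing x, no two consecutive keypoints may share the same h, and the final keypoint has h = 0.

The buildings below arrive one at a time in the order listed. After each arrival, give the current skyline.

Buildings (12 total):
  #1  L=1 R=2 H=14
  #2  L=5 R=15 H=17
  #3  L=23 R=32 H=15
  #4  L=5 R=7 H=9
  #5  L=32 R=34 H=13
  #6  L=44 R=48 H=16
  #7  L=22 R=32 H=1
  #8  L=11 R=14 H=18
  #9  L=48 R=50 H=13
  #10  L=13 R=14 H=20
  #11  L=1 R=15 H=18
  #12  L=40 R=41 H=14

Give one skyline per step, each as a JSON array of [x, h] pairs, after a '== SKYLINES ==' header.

== SKYLINES ==
[[1,14],[2,0]]
[[1,14],[2,0],[5,17],[15,0]]
[[1,14],[2,0],[5,17],[15,0],[23,15],[32,0]]
[[1,14],[2,0],[5,17],[15,0],[23,15],[32,0]]
[[1,14],[2,0],[5,17],[15,0],[23,15],[32,13],[34,0]]
[[1,14],[2,0],[5,17],[15,0],[23,15],[32,13],[34,0],[44,16],[48,0]]
[[1,14],[2,0],[5,17],[15,0],[22,1],[23,15],[32,13],[34,0],[44,16],[48,0]]
[[1,14],[2,0],[5,17],[11,18],[14,17],[15,0],[22,1],[23,15],[32,13],[34,0],[44,16],[48,0]]
[[1,14],[2,0],[5,17],[11,18],[14,17],[15,0],[22,1],[23,15],[32,13],[34,0],[44,16],[48,13],[50,0]]
[[1,14],[2,0],[5,17],[11,18],[13,20],[14,17],[15,0],[22,1],[23,15],[32,13],[34,0],[44,16],[48,13],[50,0]]
[[1,18],[13,20],[14,18],[15,0],[22,1],[23,15],[32,13],[34,0],[44,16],[48,13],[50,0]]
[[1,18],[13,20],[14,18],[15,0],[22,1],[23,15],[32,13],[34,0],[40,14],[41,0],[44,16],[48,13],[50,0]]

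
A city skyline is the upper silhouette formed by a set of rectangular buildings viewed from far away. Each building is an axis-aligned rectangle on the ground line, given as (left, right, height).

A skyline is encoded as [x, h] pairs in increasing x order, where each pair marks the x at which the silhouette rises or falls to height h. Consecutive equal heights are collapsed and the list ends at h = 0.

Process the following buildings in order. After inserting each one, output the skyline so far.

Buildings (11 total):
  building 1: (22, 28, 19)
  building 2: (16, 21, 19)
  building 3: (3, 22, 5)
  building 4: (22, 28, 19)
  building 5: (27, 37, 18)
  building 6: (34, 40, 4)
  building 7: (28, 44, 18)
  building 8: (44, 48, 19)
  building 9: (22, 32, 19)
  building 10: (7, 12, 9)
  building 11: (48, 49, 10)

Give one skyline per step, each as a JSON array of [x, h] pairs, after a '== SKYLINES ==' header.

== SKYLINES ==
[[22,19],[28,0]]
[[16,19],[21,0],[22,19],[28,0]]
[[3,5],[16,19],[21,5],[22,19],[28,0]]
[[3,5],[16,19],[21,5],[22,19],[28,0]]
[[3,5],[16,19],[21,5],[22,19],[28,18],[37,0]]
[[3,5],[16,19],[21,5],[22,19],[28,18],[37,4],[40,0]]
[[3,5],[16,19],[21,5],[22,19],[28,18],[44,0]]
[[3,5],[16,19],[21,5],[22,19],[28,18],[44,19],[48,0]]
[[3,5],[16,19],[21,5],[22,19],[32,18],[44,19],[48,0]]
[[3,5],[7,9],[12,5],[16,19],[21,5],[22,19],[32,18],[44,19],[48,0]]
[[3,5],[7,9],[12,5],[16,19],[21,5],[22,19],[32,18],[44,19],[48,10],[49,0]]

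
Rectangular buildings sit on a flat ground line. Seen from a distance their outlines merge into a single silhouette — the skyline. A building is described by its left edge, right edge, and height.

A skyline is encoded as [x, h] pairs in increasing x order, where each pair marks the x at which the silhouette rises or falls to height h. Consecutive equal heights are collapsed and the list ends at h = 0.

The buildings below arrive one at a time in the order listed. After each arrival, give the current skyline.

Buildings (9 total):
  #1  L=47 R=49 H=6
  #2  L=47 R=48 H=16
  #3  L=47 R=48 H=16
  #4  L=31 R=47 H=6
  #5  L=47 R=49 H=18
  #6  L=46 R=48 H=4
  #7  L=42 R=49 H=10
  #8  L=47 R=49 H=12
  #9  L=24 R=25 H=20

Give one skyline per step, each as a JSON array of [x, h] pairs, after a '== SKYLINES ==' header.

== SKYLINES ==
[[47,6],[49,0]]
[[47,16],[48,6],[49,0]]
[[47,16],[48,6],[49,0]]
[[31,6],[47,16],[48,6],[49,0]]
[[31,6],[47,18],[49,0]]
[[31,6],[47,18],[49,0]]
[[31,6],[42,10],[47,18],[49,0]]
[[31,6],[42,10],[47,18],[49,0]]
[[24,20],[25,0],[31,6],[42,10],[47,18],[49,0]]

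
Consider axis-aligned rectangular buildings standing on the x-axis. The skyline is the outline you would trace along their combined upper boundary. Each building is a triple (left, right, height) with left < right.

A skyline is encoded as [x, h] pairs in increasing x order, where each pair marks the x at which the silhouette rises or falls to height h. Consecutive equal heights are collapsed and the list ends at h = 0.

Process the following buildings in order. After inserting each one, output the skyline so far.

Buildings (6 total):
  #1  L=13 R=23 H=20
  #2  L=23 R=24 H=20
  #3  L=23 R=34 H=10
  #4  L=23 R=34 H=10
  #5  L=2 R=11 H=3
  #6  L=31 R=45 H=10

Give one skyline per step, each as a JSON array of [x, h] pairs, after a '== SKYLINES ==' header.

== SKYLINES ==
[[13,20],[23,0]]
[[13,20],[24,0]]
[[13,20],[24,10],[34,0]]
[[13,20],[24,10],[34,0]]
[[2,3],[11,0],[13,20],[24,10],[34,0]]
[[2,3],[11,0],[13,20],[24,10],[45,0]]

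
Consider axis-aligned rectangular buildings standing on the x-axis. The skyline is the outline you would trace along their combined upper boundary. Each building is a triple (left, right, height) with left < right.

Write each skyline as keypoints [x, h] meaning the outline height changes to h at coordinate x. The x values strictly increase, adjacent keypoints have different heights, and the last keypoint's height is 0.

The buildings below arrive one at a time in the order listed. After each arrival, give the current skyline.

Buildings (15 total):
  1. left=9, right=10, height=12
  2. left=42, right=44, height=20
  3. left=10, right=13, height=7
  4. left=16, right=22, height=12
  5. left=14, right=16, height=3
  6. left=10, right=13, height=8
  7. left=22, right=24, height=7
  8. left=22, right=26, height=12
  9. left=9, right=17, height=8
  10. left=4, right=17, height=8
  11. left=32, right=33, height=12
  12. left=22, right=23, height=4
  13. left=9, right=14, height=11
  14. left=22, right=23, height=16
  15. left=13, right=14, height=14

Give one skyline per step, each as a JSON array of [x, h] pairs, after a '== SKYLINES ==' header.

== SKYLINES ==
[[9,12],[10,0]]
[[9,12],[10,0],[42,20],[44,0]]
[[9,12],[10,7],[13,0],[42,20],[44,0]]
[[9,12],[10,7],[13,0],[16,12],[22,0],[42,20],[44,0]]
[[9,12],[10,7],[13,0],[14,3],[16,12],[22,0],[42,20],[44,0]]
[[9,12],[10,8],[13,0],[14,3],[16,12],[22,0],[42,20],[44,0]]
[[9,12],[10,8],[13,0],[14,3],[16,12],[22,7],[24,0],[42,20],[44,0]]
[[9,12],[10,8],[13,0],[14,3],[16,12],[26,0],[42,20],[44,0]]
[[9,12],[10,8],[16,12],[26,0],[42,20],[44,0]]
[[4,8],[9,12],[10,8],[16,12],[26,0],[42,20],[44,0]]
[[4,8],[9,12],[10,8],[16,12],[26,0],[32,12],[33,0],[42,20],[44,0]]
[[4,8],[9,12],[10,8],[16,12],[26,0],[32,12],[33,0],[42,20],[44,0]]
[[4,8],[9,12],[10,11],[14,8],[16,12],[26,0],[32,12],[33,0],[42,20],[44,0]]
[[4,8],[9,12],[10,11],[14,8],[16,12],[22,16],[23,12],[26,0],[32,12],[33,0],[42,20],[44,0]]
[[4,8],[9,12],[10,11],[13,14],[14,8],[16,12],[22,16],[23,12],[26,0],[32,12],[33,0],[42,20],[44,0]]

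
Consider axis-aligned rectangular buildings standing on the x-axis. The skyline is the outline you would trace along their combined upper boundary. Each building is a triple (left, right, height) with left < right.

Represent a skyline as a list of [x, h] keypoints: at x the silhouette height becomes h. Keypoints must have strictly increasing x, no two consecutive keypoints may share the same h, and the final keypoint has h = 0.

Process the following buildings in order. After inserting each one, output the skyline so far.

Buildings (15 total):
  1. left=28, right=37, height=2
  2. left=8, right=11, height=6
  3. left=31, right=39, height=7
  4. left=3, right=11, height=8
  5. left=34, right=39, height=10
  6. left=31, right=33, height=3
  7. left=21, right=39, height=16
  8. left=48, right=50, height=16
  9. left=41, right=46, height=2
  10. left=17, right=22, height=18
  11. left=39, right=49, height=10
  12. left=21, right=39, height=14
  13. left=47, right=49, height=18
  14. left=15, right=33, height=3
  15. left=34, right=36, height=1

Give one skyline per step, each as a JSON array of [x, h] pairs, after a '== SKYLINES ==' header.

== SKYLINES ==
[[28,2],[37,0]]
[[8,6],[11,0],[28,2],[37,0]]
[[8,6],[11,0],[28,2],[31,7],[39,0]]
[[3,8],[11,0],[28,2],[31,7],[39,0]]
[[3,8],[11,0],[28,2],[31,7],[34,10],[39,0]]
[[3,8],[11,0],[28,2],[31,7],[34,10],[39,0]]
[[3,8],[11,0],[21,16],[39,0]]
[[3,8],[11,0],[21,16],[39,0],[48,16],[50,0]]
[[3,8],[11,0],[21,16],[39,0],[41,2],[46,0],[48,16],[50,0]]
[[3,8],[11,0],[17,18],[22,16],[39,0],[41,2],[46,0],[48,16],[50,0]]
[[3,8],[11,0],[17,18],[22,16],[39,10],[48,16],[50,0]]
[[3,8],[11,0],[17,18],[22,16],[39,10],[48,16],[50,0]]
[[3,8],[11,0],[17,18],[22,16],[39,10],[47,18],[49,16],[50,0]]
[[3,8],[11,0],[15,3],[17,18],[22,16],[39,10],[47,18],[49,16],[50,0]]
[[3,8],[11,0],[15,3],[17,18],[22,16],[39,10],[47,18],[49,16],[50,0]]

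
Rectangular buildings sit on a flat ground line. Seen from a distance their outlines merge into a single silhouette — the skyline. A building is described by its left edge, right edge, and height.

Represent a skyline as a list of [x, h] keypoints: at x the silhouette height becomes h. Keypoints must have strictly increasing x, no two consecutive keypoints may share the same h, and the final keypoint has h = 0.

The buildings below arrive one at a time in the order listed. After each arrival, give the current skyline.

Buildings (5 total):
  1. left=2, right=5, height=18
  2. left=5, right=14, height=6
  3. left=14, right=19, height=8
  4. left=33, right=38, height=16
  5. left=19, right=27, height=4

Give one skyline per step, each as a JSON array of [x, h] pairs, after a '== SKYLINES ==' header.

== SKYLINES ==
[[2,18],[5,0]]
[[2,18],[5,6],[14,0]]
[[2,18],[5,6],[14,8],[19,0]]
[[2,18],[5,6],[14,8],[19,0],[33,16],[38,0]]
[[2,18],[5,6],[14,8],[19,4],[27,0],[33,16],[38,0]]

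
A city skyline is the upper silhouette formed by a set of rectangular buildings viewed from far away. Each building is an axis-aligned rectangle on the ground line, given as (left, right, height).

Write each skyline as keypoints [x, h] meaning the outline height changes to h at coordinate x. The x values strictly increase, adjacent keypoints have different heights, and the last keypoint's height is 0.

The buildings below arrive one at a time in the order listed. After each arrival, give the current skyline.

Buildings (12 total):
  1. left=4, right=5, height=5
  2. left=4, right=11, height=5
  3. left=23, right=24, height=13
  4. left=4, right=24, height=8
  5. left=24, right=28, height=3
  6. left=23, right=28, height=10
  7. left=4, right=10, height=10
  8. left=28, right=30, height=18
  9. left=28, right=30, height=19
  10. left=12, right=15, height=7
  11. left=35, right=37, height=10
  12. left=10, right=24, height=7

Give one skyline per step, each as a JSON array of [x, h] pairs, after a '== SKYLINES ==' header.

== SKYLINES ==
[[4,5],[5,0]]
[[4,5],[11,0]]
[[4,5],[11,0],[23,13],[24,0]]
[[4,8],[23,13],[24,0]]
[[4,8],[23,13],[24,3],[28,0]]
[[4,8],[23,13],[24,10],[28,0]]
[[4,10],[10,8],[23,13],[24,10],[28,0]]
[[4,10],[10,8],[23,13],[24,10],[28,18],[30,0]]
[[4,10],[10,8],[23,13],[24,10],[28,19],[30,0]]
[[4,10],[10,8],[23,13],[24,10],[28,19],[30,0]]
[[4,10],[10,8],[23,13],[24,10],[28,19],[30,0],[35,10],[37,0]]
[[4,10],[10,8],[23,13],[24,10],[28,19],[30,0],[35,10],[37,0]]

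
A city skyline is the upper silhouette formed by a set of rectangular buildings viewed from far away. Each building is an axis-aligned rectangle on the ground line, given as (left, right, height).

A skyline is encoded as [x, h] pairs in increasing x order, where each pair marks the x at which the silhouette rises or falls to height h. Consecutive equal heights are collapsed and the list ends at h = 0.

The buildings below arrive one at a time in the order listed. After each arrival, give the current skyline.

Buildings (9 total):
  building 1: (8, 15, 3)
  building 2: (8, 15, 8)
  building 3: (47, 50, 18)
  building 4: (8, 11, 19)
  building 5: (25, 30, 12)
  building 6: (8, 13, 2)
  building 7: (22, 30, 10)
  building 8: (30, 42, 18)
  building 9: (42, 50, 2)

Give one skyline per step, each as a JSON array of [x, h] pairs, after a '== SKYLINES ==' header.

== SKYLINES ==
[[8,3],[15,0]]
[[8,8],[15,0]]
[[8,8],[15,0],[47,18],[50,0]]
[[8,19],[11,8],[15,0],[47,18],[50,0]]
[[8,19],[11,8],[15,0],[25,12],[30,0],[47,18],[50,0]]
[[8,19],[11,8],[15,0],[25,12],[30,0],[47,18],[50,0]]
[[8,19],[11,8],[15,0],[22,10],[25,12],[30,0],[47,18],[50,0]]
[[8,19],[11,8],[15,0],[22,10],[25,12],[30,18],[42,0],[47,18],[50,0]]
[[8,19],[11,8],[15,0],[22,10],[25,12],[30,18],[42,2],[47,18],[50,0]]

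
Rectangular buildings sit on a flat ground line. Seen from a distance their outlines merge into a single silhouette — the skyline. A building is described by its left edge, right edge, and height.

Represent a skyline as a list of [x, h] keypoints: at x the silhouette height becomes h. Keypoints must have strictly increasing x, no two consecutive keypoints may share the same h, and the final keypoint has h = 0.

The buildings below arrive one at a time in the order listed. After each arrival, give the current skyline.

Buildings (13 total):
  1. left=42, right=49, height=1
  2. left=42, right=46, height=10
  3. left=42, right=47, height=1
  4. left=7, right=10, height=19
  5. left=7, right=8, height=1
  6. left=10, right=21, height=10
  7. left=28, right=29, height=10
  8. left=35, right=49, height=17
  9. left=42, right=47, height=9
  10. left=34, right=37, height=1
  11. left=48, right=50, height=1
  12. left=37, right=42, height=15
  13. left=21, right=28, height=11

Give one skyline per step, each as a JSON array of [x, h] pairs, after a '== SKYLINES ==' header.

== SKYLINES ==
[[42,1],[49,0]]
[[42,10],[46,1],[49,0]]
[[42,10],[46,1],[49,0]]
[[7,19],[10,0],[42,10],[46,1],[49,0]]
[[7,19],[10,0],[42,10],[46,1],[49,0]]
[[7,19],[10,10],[21,0],[42,10],[46,1],[49,0]]
[[7,19],[10,10],[21,0],[28,10],[29,0],[42,10],[46,1],[49,0]]
[[7,19],[10,10],[21,0],[28,10],[29,0],[35,17],[49,0]]
[[7,19],[10,10],[21,0],[28,10],[29,0],[35,17],[49,0]]
[[7,19],[10,10],[21,0],[28,10],[29,0],[34,1],[35,17],[49,0]]
[[7,19],[10,10],[21,0],[28,10],[29,0],[34,1],[35,17],[49,1],[50,0]]
[[7,19],[10,10],[21,0],[28,10],[29,0],[34,1],[35,17],[49,1],[50,0]]
[[7,19],[10,10],[21,11],[28,10],[29,0],[34,1],[35,17],[49,1],[50,0]]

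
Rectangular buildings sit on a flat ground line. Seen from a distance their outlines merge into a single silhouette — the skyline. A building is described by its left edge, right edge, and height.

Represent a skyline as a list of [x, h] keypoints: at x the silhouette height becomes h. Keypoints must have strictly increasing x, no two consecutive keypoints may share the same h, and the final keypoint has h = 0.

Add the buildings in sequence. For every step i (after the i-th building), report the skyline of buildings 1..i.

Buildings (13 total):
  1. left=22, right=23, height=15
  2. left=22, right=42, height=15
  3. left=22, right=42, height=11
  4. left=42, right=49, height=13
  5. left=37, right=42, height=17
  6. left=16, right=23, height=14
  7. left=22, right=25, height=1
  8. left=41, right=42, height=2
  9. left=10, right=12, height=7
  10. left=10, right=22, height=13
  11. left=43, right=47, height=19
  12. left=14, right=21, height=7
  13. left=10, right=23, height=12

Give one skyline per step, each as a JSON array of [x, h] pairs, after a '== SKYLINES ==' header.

== SKYLINES ==
[[22,15],[23,0]]
[[22,15],[42,0]]
[[22,15],[42,0]]
[[22,15],[42,13],[49,0]]
[[22,15],[37,17],[42,13],[49,0]]
[[16,14],[22,15],[37,17],[42,13],[49,0]]
[[16,14],[22,15],[37,17],[42,13],[49,0]]
[[16,14],[22,15],[37,17],[42,13],[49,0]]
[[10,7],[12,0],[16,14],[22,15],[37,17],[42,13],[49,0]]
[[10,13],[16,14],[22,15],[37,17],[42,13],[49,0]]
[[10,13],[16,14],[22,15],[37,17],[42,13],[43,19],[47,13],[49,0]]
[[10,13],[16,14],[22,15],[37,17],[42,13],[43,19],[47,13],[49,0]]
[[10,13],[16,14],[22,15],[37,17],[42,13],[43,19],[47,13],[49,0]]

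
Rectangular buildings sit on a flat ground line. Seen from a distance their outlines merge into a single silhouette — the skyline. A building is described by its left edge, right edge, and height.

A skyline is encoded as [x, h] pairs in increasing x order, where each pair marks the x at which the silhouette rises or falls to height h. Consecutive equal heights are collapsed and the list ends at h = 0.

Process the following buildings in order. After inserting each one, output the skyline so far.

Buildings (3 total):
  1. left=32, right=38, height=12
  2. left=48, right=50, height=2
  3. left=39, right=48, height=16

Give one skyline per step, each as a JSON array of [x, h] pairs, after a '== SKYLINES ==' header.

== SKYLINES ==
[[32,12],[38,0]]
[[32,12],[38,0],[48,2],[50,0]]
[[32,12],[38,0],[39,16],[48,2],[50,0]]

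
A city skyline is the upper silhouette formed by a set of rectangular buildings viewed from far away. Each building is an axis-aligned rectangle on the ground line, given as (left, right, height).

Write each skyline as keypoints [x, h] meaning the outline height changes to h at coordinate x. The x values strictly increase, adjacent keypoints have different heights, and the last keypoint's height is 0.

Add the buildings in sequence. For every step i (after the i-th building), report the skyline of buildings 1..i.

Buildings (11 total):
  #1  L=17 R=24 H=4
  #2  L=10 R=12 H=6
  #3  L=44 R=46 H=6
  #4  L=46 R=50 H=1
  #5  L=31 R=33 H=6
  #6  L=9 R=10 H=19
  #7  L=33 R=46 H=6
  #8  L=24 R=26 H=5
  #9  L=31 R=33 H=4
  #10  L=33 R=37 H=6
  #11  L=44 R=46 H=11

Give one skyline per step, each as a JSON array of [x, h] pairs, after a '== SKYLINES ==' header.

== SKYLINES ==
[[17,4],[24,0]]
[[10,6],[12,0],[17,4],[24,0]]
[[10,6],[12,0],[17,4],[24,0],[44,6],[46,0]]
[[10,6],[12,0],[17,4],[24,0],[44,6],[46,1],[50,0]]
[[10,6],[12,0],[17,4],[24,0],[31,6],[33,0],[44,6],[46,1],[50,0]]
[[9,19],[10,6],[12,0],[17,4],[24,0],[31,6],[33,0],[44,6],[46,1],[50,0]]
[[9,19],[10,6],[12,0],[17,4],[24,0],[31,6],[46,1],[50,0]]
[[9,19],[10,6],[12,0],[17,4],[24,5],[26,0],[31,6],[46,1],[50,0]]
[[9,19],[10,6],[12,0],[17,4],[24,5],[26,0],[31,6],[46,1],[50,0]]
[[9,19],[10,6],[12,0],[17,4],[24,5],[26,0],[31,6],[46,1],[50,0]]
[[9,19],[10,6],[12,0],[17,4],[24,5],[26,0],[31,6],[44,11],[46,1],[50,0]]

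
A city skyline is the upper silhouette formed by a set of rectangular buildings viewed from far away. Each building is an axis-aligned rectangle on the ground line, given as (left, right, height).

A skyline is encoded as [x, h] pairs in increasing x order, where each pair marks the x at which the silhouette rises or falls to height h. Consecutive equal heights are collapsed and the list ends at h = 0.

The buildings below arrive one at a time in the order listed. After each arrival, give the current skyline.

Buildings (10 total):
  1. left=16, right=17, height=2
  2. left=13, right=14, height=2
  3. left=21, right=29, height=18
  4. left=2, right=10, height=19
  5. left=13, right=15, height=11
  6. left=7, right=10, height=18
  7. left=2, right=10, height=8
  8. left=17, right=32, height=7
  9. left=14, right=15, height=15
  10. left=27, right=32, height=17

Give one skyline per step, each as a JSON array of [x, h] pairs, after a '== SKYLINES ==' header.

== SKYLINES ==
[[16,2],[17,0]]
[[13,2],[14,0],[16,2],[17,0]]
[[13,2],[14,0],[16,2],[17,0],[21,18],[29,0]]
[[2,19],[10,0],[13,2],[14,0],[16,2],[17,0],[21,18],[29,0]]
[[2,19],[10,0],[13,11],[15,0],[16,2],[17,0],[21,18],[29,0]]
[[2,19],[10,0],[13,11],[15,0],[16,2],[17,0],[21,18],[29,0]]
[[2,19],[10,0],[13,11],[15,0],[16,2],[17,0],[21,18],[29,0]]
[[2,19],[10,0],[13,11],[15,0],[16,2],[17,7],[21,18],[29,7],[32,0]]
[[2,19],[10,0],[13,11],[14,15],[15,0],[16,2],[17,7],[21,18],[29,7],[32,0]]
[[2,19],[10,0],[13,11],[14,15],[15,0],[16,2],[17,7],[21,18],[29,17],[32,0]]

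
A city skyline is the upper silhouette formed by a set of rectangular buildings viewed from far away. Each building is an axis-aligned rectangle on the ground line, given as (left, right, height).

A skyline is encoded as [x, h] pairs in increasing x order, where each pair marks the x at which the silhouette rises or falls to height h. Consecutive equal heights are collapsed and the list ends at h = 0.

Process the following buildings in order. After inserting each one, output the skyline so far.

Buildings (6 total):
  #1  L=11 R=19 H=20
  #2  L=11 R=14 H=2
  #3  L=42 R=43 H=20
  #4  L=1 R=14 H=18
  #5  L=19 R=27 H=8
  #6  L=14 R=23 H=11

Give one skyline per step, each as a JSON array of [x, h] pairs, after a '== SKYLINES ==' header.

== SKYLINES ==
[[11,20],[19,0]]
[[11,20],[19,0]]
[[11,20],[19,0],[42,20],[43,0]]
[[1,18],[11,20],[19,0],[42,20],[43,0]]
[[1,18],[11,20],[19,8],[27,0],[42,20],[43,0]]
[[1,18],[11,20],[19,11],[23,8],[27,0],[42,20],[43,0]]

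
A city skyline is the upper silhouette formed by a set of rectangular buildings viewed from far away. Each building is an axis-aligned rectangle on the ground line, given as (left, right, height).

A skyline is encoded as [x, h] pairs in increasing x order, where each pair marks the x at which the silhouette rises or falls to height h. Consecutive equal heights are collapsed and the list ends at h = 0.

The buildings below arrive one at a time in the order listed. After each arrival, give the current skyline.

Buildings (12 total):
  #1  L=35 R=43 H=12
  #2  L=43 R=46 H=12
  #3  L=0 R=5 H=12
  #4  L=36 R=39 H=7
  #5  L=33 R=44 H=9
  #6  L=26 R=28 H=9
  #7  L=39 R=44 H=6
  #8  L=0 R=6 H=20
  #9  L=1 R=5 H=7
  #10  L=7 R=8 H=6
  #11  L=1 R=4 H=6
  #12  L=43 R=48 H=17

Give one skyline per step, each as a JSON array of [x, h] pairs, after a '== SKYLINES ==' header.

== SKYLINES ==
[[35,12],[43,0]]
[[35,12],[46,0]]
[[0,12],[5,0],[35,12],[46,0]]
[[0,12],[5,0],[35,12],[46,0]]
[[0,12],[5,0],[33,9],[35,12],[46,0]]
[[0,12],[5,0],[26,9],[28,0],[33,9],[35,12],[46,0]]
[[0,12],[5,0],[26,9],[28,0],[33,9],[35,12],[46,0]]
[[0,20],[6,0],[26,9],[28,0],[33,9],[35,12],[46,0]]
[[0,20],[6,0],[26,9],[28,0],[33,9],[35,12],[46,0]]
[[0,20],[6,0],[7,6],[8,0],[26,9],[28,0],[33,9],[35,12],[46,0]]
[[0,20],[6,0],[7,6],[8,0],[26,9],[28,0],[33,9],[35,12],[46,0]]
[[0,20],[6,0],[7,6],[8,0],[26,9],[28,0],[33,9],[35,12],[43,17],[48,0]]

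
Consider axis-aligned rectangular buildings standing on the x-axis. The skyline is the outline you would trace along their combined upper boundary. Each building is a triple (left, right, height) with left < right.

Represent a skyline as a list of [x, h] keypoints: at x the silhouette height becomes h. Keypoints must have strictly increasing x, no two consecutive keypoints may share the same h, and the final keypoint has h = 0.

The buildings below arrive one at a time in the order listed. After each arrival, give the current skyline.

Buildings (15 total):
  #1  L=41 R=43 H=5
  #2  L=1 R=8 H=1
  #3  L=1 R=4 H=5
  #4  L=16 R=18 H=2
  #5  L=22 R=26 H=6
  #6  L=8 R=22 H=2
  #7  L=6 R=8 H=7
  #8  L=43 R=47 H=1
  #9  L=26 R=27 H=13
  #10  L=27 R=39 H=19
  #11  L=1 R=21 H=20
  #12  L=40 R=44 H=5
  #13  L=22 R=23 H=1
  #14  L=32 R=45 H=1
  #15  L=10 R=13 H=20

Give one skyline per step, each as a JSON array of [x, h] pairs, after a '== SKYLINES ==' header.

== SKYLINES ==
[[41,5],[43,0]]
[[1,1],[8,0],[41,5],[43,0]]
[[1,5],[4,1],[8,0],[41,5],[43,0]]
[[1,5],[4,1],[8,0],[16,2],[18,0],[41,5],[43,0]]
[[1,5],[4,1],[8,0],[16,2],[18,0],[22,6],[26,0],[41,5],[43,0]]
[[1,5],[4,1],[8,2],[22,6],[26,0],[41,5],[43,0]]
[[1,5],[4,1],[6,7],[8,2],[22,6],[26,0],[41,5],[43,0]]
[[1,5],[4,1],[6,7],[8,2],[22,6],[26,0],[41,5],[43,1],[47,0]]
[[1,5],[4,1],[6,7],[8,2],[22,6],[26,13],[27,0],[41,5],[43,1],[47,0]]
[[1,5],[4,1],[6,7],[8,2],[22,6],[26,13],[27,19],[39,0],[41,5],[43,1],[47,0]]
[[1,20],[21,2],[22,6],[26,13],[27,19],[39,0],[41,5],[43,1],[47,0]]
[[1,20],[21,2],[22,6],[26,13],[27,19],[39,0],[40,5],[44,1],[47,0]]
[[1,20],[21,2],[22,6],[26,13],[27,19],[39,0],[40,5],[44,1],[47,0]]
[[1,20],[21,2],[22,6],[26,13],[27,19],[39,1],[40,5],[44,1],[47,0]]
[[1,20],[21,2],[22,6],[26,13],[27,19],[39,1],[40,5],[44,1],[47,0]]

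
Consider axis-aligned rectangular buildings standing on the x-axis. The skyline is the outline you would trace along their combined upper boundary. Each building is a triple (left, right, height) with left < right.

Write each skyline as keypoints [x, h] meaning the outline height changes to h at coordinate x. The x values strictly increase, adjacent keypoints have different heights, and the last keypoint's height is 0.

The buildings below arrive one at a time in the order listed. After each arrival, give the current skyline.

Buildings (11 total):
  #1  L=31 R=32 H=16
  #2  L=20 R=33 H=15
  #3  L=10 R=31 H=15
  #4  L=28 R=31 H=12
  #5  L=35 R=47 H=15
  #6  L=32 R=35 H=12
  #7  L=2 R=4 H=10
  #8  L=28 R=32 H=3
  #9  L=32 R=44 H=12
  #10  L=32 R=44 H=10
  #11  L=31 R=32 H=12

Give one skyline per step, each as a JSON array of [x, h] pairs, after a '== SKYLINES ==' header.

== SKYLINES ==
[[31,16],[32,0]]
[[20,15],[31,16],[32,15],[33,0]]
[[10,15],[31,16],[32,15],[33,0]]
[[10,15],[31,16],[32,15],[33,0]]
[[10,15],[31,16],[32,15],[33,0],[35,15],[47,0]]
[[10,15],[31,16],[32,15],[33,12],[35,15],[47,0]]
[[2,10],[4,0],[10,15],[31,16],[32,15],[33,12],[35,15],[47,0]]
[[2,10],[4,0],[10,15],[31,16],[32,15],[33,12],[35,15],[47,0]]
[[2,10],[4,0],[10,15],[31,16],[32,15],[33,12],[35,15],[47,0]]
[[2,10],[4,0],[10,15],[31,16],[32,15],[33,12],[35,15],[47,0]]
[[2,10],[4,0],[10,15],[31,16],[32,15],[33,12],[35,15],[47,0]]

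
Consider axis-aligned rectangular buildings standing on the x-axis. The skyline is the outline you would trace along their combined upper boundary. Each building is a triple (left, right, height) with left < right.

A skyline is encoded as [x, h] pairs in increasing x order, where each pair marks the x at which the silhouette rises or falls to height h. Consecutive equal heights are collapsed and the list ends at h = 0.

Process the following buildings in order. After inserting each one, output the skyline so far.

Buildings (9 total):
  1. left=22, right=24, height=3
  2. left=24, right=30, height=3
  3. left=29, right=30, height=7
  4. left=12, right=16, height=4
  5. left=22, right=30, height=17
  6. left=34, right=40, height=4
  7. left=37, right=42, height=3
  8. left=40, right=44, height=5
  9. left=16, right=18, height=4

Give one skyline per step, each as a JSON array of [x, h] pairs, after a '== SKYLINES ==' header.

== SKYLINES ==
[[22,3],[24,0]]
[[22,3],[30,0]]
[[22,3],[29,7],[30,0]]
[[12,4],[16,0],[22,3],[29,7],[30,0]]
[[12,4],[16,0],[22,17],[30,0]]
[[12,4],[16,0],[22,17],[30,0],[34,4],[40,0]]
[[12,4],[16,0],[22,17],[30,0],[34,4],[40,3],[42,0]]
[[12,4],[16,0],[22,17],[30,0],[34,4],[40,5],[44,0]]
[[12,4],[18,0],[22,17],[30,0],[34,4],[40,5],[44,0]]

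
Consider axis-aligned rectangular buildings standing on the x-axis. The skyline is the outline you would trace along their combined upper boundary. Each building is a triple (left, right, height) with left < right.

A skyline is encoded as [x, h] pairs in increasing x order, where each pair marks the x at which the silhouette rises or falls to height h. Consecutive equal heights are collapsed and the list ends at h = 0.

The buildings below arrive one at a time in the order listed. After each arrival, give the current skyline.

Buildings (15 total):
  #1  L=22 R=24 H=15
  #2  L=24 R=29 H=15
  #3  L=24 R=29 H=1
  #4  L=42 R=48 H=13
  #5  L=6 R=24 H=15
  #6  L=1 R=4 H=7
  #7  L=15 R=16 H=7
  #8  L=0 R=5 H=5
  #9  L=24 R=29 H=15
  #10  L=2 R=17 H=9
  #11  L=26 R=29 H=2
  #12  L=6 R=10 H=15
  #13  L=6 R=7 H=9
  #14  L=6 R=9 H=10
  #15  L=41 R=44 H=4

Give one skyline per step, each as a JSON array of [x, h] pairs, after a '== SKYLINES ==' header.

== SKYLINES ==
[[22,15],[24,0]]
[[22,15],[29,0]]
[[22,15],[29,0]]
[[22,15],[29,0],[42,13],[48,0]]
[[6,15],[29,0],[42,13],[48,0]]
[[1,7],[4,0],[6,15],[29,0],[42,13],[48,0]]
[[1,7],[4,0],[6,15],[29,0],[42,13],[48,0]]
[[0,5],[1,7],[4,5],[5,0],[6,15],[29,0],[42,13],[48,0]]
[[0,5],[1,7],[4,5],[5,0],[6,15],[29,0],[42,13],[48,0]]
[[0,5],[1,7],[2,9],[6,15],[29,0],[42,13],[48,0]]
[[0,5],[1,7],[2,9],[6,15],[29,0],[42,13],[48,0]]
[[0,5],[1,7],[2,9],[6,15],[29,0],[42,13],[48,0]]
[[0,5],[1,7],[2,9],[6,15],[29,0],[42,13],[48,0]]
[[0,5],[1,7],[2,9],[6,15],[29,0],[42,13],[48,0]]
[[0,5],[1,7],[2,9],[6,15],[29,0],[41,4],[42,13],[48,0]]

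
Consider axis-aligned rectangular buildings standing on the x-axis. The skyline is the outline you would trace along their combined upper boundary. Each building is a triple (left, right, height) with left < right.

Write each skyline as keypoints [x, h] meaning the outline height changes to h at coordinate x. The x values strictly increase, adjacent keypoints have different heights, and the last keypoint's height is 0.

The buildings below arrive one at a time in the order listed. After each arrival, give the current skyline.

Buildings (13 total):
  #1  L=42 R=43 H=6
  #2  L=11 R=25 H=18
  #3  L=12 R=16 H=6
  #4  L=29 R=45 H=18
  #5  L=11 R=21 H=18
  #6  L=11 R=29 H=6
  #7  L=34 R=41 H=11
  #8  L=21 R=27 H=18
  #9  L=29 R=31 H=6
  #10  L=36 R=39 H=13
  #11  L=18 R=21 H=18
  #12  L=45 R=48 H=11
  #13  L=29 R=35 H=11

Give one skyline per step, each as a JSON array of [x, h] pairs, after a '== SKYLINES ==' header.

== SKYLINES ==
[[42,6],[43,0]]
[[11,18],[25,0],[42,6],[43,0]]
[[11,18],[25,0],[42,6],[43,0]]
[[11,18],[25,0],[29,18],[45,0]]
[[11,18],[25,0],[29,18],[45,0]]
[[11,18],[25,6],[29,18],[45,0]]
[[11,18],[25,6],[29,18],[45,0]]
[[11,18],[27,6],[29,18],[45,0]]
[[11,18],[27,6],[29,18],[45,0]]
[[11,18],[27,6],[29,18],[45,0]]
[[11,18],[27,6],[29,18],[45,0]]
[[11,18],[27,6],[29,18],[45,11],[48,0]]
[[11,18],[27,6],[29,18],[45,11],[48,0]]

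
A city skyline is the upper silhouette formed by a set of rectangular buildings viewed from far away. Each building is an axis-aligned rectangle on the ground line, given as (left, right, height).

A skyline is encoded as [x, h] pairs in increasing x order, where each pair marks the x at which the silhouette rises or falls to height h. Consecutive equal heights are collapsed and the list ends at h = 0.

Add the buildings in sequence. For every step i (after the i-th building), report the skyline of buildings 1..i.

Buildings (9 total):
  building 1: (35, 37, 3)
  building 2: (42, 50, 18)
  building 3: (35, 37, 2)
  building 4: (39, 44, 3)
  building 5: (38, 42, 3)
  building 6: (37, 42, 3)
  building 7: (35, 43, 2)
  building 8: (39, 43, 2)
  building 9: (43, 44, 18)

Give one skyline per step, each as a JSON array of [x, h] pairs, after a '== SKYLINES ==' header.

== SKYLINES ==
[[35,3],[37,0]]
[[35,3],[37,0],[42,18],[50,0]]
[[35,3],[37,0],[42,18],[50,0]]
[[35,3],[37,0],[39,3],[42,18],[50,0]]
[[35,3],[37,0],[38,3],[42,18],[50,0]]
[[35,3],[42,18],[50,0]]
[[35,3],[42,18],[50,0]]
[[35,3],[42,18],[50,0]]
[[35,3],[42,18],[50,0]]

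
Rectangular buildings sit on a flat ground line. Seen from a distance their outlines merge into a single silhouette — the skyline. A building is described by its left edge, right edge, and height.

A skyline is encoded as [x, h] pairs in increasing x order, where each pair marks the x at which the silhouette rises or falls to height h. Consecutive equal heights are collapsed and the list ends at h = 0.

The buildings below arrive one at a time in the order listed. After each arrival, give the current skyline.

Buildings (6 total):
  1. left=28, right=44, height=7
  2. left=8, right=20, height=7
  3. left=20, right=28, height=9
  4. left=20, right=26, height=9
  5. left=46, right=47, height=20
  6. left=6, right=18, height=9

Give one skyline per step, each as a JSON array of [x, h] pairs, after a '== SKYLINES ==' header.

== SKYLINES ==
[[28,7],[44,0]]
[[8,7],[20,0],[28,7],[44,0]]
[[8,7],[20,9],[28,7],[44,0]]
[[8,7],[20,9],[28,7],[44,0]]
[[8,7],[20,9],[28,7],[44,0],[46,20],[47,0]]
[[6,9],[18,7],[20,9],[28,7],[44,0],[46,20],[47,0]]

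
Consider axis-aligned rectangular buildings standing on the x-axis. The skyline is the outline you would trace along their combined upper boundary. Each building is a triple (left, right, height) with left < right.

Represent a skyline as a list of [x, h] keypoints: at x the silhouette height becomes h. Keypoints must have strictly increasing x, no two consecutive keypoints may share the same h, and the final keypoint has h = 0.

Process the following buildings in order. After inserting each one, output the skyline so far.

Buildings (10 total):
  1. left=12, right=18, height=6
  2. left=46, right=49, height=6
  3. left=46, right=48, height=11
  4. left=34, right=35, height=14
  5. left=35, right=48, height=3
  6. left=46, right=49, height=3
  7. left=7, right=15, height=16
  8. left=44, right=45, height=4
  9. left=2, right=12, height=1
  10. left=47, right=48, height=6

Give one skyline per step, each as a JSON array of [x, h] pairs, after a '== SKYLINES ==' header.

== SKYLINES ==
[[12,6],[18,0]]
[[12,6],[18,0],[46,6],[49,0]]
[[12,6],[18,0],[46,11],[48,6],[49,0]]
[[12,6],[18,0],[34,14],[35,0],[46,11],[48,6],[49,0]]
[[12,6],[18,0],[34,14],[35,3],[46,11],[48,6],[49,0]]
[[12,6],[18,0],[34,14],[35,3],[46,11],[48,6],[49,0]]
[[7,16],[15,6],[18,0],[34,14],[35,3],[46,11],[48,6],[49,0]]
[[7,16],[15,6],[18,0],[34,14],[35,3],[44,4],[45,3],[46,11],[48,6],[49,0]]
[[2,1],[7,16],[15,6],[18,0],[34,14],[35,3],[44,4],[45,3],[46,11],[48,6],[49,0]]
[[2,1],[7,16],[15,6],[18,0],[34,14],[35,3],[44,4],[45,3],[46,11],[48,6],[49,0]]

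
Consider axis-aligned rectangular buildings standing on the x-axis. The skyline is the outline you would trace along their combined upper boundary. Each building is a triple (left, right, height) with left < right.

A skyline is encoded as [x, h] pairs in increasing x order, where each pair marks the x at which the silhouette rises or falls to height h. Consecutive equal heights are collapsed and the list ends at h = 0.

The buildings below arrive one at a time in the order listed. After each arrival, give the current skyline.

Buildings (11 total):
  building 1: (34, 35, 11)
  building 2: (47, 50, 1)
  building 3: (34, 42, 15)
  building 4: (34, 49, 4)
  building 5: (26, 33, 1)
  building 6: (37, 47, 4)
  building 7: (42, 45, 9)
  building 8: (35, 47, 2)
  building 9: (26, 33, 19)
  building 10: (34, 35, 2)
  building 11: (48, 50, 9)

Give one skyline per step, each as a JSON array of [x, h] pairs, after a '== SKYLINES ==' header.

== SKYLINES ==
[[34,11],[35,0]]
[[34,11],[35,0],[47,1],[50,0]]
[[34,15],[42,0],[47,1],[50,0]]
[[34,15],[42,4],[49,1],[50,0]]
[[26,1],[33,0],[34,15],[42,4],[49,1],[50,0]]
[[26,1],[33,0],[34,15],[42,4],[49,1],[50,0]]
[[26,1],[33,0],[34,15],[42,9],[45,4],[49,1],[50,0]]
[[26,1],[33,0],[34,15],[42,9],[45,4],[49,1],[50,0]]
[[26,19],[33,0],[34,15],[42,9],[45,4],[49,1],[50,0]]
[[26,19],[33,0],[34,15],[42,9],[45,4],[49,1],[50,0]]
[[26,19],[33,0],[34,15],[42,9],[45,4],[48,9],[50,0]]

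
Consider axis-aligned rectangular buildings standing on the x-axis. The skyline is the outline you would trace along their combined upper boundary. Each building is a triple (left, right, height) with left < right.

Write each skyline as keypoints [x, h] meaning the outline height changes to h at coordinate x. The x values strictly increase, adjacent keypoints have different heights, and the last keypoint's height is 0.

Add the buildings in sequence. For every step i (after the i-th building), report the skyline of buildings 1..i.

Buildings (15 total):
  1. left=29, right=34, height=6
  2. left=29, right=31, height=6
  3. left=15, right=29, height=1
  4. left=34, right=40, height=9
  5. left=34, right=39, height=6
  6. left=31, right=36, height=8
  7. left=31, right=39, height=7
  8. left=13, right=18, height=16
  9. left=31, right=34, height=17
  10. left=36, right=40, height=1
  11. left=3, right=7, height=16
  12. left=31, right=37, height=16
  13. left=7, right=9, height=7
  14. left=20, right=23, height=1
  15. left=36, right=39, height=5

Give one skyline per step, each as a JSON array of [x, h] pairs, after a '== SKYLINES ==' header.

== SKYLINES ==
[[29,6],[34,0]]
[[29,6],[34,0]]
[[15,1],[29,6],[34,0]]
[[15,1],[29,6],[34,9],[40,0]]
[[15,1],[29,6],[34,9],[40,0]]
[[15,1],[29,6],[31,8],[34,9],[40,0]]
[[15,1],[29,6],[31,8],[34,9],[40,0]]
[[13,16],[18,1],[29,6],[31,8],[34,9],[40,0]]
[[13,16],[18,1],[29,6],[31,17],[34,9],[40,0]]
[[13,16],[18,1],[29,6],[31,17],[34,9],[40,0]]
[[3,16],[7,0],[13,16],[18,1],[29,6],[31,17],[34,9],[40,0]]
[[3,16],[7,0],[13,16],[18,1],[29,6],[31,17],[34,16],[37,9],[40,0]]
[[3,16],[7,7],[9,0],[13,16],[18,1],[29,6],[31,17],[34,16],[37,9],[40,0]]
[[3,16],[7,7],[9,0],[13,16],[18,1],[29,6],[31,17],[34,16],[37,9],[40,0]]
[[3,16],[7,7],[9,0],[13,16],[18,1],[29,6],[31,17],[34,16],[37,9],[40,0]]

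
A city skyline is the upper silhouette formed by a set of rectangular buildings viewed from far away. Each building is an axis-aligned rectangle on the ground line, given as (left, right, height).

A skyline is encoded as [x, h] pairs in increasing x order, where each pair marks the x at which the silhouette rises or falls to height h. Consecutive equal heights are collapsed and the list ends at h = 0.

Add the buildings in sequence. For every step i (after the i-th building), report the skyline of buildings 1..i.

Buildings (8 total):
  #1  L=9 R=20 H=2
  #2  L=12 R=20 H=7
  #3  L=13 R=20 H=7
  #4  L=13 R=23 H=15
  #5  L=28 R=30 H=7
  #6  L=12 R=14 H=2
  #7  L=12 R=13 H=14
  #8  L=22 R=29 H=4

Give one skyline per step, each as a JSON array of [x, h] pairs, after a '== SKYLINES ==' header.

== SKYLINES ==
[[9,2],[20,0]]
[[9,2],[12,7],[20,0]]
[[9,2],[12,7],[20,0]]
[[9,2],[12,7],[13,15],[23,0]]
[[9,2],[12,7],[13,15],[23,0],[28,7],[30,0]]
[[9,2],[12,7],[13,15],[23,0],[28,7],[30,0]]
[[9,2],[12,14],[13,15],[23,0],[28,7],[30,0]]
[[9,2],[12,14],[13,15],[23,4],[28,7],[30,0]]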